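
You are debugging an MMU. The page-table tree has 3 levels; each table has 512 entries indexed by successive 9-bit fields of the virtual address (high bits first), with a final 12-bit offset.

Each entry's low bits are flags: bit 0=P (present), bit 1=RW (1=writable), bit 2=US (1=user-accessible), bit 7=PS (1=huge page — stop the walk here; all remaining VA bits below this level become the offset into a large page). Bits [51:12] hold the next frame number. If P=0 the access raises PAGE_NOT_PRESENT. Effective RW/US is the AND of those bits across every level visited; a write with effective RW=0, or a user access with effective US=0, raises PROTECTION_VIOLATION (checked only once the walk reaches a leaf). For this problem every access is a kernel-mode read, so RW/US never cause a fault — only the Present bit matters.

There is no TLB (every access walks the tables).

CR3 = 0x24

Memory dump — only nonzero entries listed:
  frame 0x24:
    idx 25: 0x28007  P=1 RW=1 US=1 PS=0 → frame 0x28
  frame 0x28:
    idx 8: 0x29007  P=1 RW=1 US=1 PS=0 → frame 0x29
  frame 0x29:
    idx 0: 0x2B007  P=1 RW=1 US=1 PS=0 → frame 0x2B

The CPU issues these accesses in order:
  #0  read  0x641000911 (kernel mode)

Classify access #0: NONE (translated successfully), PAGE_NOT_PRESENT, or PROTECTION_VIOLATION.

Per-access translation:
#0 VA=0x641000911 (r,kernel):
  lvl0: tbl 0x24, slot 25 ⇒ 0x28007 (P1/RW1/US1/PS0)
  lvl1: tbl 0x28, slot 8 ⇒ 0x29007 (P1/RW1/US1/PS0)
  lvl2: tbl 0x29, slot 0 ⇒ 0x2B007 (P1/RW1/US1/PS0)
  ✓ 0x2B911  — 3 lookups

Access #0 fault: NONE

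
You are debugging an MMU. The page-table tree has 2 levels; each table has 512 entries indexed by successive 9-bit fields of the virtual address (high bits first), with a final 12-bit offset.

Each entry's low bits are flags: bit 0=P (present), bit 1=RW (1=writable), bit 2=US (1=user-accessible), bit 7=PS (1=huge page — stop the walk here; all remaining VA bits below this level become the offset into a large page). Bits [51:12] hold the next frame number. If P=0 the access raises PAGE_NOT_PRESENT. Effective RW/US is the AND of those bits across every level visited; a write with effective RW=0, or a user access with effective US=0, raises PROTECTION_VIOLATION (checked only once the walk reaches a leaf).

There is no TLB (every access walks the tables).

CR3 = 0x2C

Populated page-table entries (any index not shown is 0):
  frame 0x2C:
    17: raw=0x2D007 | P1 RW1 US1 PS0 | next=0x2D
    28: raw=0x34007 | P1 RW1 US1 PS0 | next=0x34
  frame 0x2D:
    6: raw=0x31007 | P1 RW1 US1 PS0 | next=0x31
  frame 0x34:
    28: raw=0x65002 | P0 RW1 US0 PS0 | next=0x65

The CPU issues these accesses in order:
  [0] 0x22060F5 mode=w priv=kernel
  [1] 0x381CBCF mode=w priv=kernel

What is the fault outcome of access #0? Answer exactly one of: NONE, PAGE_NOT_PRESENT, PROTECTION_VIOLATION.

Walk each access:
#0 VA=0x22060F5 (w,kernel):
  L0 @0x2C[17] → 0x2D007  P=1,RW=1,US=1,PS=0
  L1 @0x2D[6] → 0x31007  P=1,RW=1,US=1,PS=0
  ⇒ phys 0x310F5  [2 reads]
#1 VA=0x381CBCF (w,kernel):
  L0 @0x2C[28] → 0x34007  P=1,RW=1,US=1,PS=0
  L1 @0x34[28] → 0x65002  P=0,RW=1,US=0,PS=0
  → PAGE_NOT_PRESENT  (2 entries read)

Access #0 fault: NONE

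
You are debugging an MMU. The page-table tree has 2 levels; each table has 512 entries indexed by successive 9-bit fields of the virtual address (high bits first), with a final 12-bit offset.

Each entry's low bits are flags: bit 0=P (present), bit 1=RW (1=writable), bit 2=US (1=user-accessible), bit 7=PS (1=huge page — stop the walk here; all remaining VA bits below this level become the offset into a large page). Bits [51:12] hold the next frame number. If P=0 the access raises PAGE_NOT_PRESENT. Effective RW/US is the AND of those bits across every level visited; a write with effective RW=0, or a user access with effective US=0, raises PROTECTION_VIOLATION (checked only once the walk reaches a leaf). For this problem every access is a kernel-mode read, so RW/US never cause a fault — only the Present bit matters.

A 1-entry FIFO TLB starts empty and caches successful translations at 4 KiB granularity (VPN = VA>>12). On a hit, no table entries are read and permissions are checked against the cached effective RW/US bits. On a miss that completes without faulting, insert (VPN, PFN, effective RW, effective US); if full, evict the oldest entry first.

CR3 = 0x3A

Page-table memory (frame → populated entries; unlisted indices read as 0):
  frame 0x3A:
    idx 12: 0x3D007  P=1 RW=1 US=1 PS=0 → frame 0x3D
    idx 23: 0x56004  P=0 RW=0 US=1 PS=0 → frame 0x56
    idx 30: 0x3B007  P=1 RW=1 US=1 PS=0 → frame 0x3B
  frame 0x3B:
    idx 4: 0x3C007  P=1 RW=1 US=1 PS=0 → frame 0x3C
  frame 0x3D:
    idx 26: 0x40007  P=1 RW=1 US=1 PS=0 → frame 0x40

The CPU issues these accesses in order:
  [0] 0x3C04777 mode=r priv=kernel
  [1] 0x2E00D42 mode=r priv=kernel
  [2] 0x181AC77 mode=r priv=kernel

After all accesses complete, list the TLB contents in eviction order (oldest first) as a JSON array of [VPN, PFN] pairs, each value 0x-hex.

Trace:
#0 VA=0x3C04777 (r,kernel):
  [0] read 0x3A idx=30: raw=0x3B007 flags P=1 W=1 U=1 S=0
  [1] read 0x3B idx=4: raw=0x3C007 flags P=1 W=1 U=1 S=0
  → PA=0x3C777  (2 entries read)
#1 VA=0x2E00D42 (r,kernel):
  [0] read 0x3A idx=23: raw=0x56004 flags P=0 W=0 U=1 S=0
  ✗ PAGE_NOT_PRESENT  [1 reads]
#2 VA=0x181AC77 (r,kernel):
  [0] read 0x3A idx=12: raw=0x3D007 flags P=1 W=1 U=1 S=0
  [1] read 0x3D idx=26: raw=0x40007 flags P=1 W=1 U=1 S=0
  → PA=0x40C77  (2 entries read)

TLB: [["0x181A", "0x40"]]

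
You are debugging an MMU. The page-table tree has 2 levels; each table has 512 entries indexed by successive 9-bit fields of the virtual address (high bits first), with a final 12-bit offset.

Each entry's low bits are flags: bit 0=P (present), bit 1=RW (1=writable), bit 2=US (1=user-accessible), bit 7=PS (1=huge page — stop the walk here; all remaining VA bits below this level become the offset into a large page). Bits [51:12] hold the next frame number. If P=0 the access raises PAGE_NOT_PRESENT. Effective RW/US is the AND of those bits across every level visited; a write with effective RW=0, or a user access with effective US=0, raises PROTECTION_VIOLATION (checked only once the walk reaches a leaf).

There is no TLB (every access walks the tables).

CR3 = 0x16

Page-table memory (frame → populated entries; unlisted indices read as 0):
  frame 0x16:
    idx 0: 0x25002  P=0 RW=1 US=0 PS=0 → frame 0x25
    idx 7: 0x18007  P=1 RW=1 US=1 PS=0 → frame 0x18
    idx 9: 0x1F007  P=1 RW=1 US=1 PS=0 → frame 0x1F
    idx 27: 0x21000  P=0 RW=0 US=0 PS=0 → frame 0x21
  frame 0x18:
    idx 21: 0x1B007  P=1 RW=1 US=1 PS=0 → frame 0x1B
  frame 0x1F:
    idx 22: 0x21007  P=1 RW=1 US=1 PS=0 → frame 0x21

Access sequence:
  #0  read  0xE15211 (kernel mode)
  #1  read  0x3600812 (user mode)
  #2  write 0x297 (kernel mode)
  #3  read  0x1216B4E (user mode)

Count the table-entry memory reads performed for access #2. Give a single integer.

Per-access translation:
#0 VA=0xE15211 (r,kernel):
  [0] read 0x16 idx=7: raw=0x18007 flags P=1 W=1 U=1 S=0
  [1] read 0x18 idx=21: raw=0x1B007 flags P=1 W=1 U=1 S=0
  ⇒ phys 0x1B211  [2 reads]
#1 VA=0x3600812 (r,user):
  [0] read 0x16 idx=27: raw=0x21000 flags P=0 W=0 U=0 S=0
  ✗ PAGE_NOT_PRESENT  [1 reads]
#2 VA=0x297 (w,kernel):
  [0] read 0x16 idx=0: raw=0x25002 flags P=0 W=1 U=0 S=0
  ✗ PAGE_NOT_PRESENT  [1 reads]
#3 VA=0x1216B4E (r,user):
  [0] read 0x16 idx=9: raw=0x1F007 flags P=1 W=1 U=1 S=0
  [1] read 0x1F idx=22: raw=0x21007 flags P=1 W=1 U=1 S=0
  ⇒ phys 0x21B4E  [2 reads]

Entries read for #2: 1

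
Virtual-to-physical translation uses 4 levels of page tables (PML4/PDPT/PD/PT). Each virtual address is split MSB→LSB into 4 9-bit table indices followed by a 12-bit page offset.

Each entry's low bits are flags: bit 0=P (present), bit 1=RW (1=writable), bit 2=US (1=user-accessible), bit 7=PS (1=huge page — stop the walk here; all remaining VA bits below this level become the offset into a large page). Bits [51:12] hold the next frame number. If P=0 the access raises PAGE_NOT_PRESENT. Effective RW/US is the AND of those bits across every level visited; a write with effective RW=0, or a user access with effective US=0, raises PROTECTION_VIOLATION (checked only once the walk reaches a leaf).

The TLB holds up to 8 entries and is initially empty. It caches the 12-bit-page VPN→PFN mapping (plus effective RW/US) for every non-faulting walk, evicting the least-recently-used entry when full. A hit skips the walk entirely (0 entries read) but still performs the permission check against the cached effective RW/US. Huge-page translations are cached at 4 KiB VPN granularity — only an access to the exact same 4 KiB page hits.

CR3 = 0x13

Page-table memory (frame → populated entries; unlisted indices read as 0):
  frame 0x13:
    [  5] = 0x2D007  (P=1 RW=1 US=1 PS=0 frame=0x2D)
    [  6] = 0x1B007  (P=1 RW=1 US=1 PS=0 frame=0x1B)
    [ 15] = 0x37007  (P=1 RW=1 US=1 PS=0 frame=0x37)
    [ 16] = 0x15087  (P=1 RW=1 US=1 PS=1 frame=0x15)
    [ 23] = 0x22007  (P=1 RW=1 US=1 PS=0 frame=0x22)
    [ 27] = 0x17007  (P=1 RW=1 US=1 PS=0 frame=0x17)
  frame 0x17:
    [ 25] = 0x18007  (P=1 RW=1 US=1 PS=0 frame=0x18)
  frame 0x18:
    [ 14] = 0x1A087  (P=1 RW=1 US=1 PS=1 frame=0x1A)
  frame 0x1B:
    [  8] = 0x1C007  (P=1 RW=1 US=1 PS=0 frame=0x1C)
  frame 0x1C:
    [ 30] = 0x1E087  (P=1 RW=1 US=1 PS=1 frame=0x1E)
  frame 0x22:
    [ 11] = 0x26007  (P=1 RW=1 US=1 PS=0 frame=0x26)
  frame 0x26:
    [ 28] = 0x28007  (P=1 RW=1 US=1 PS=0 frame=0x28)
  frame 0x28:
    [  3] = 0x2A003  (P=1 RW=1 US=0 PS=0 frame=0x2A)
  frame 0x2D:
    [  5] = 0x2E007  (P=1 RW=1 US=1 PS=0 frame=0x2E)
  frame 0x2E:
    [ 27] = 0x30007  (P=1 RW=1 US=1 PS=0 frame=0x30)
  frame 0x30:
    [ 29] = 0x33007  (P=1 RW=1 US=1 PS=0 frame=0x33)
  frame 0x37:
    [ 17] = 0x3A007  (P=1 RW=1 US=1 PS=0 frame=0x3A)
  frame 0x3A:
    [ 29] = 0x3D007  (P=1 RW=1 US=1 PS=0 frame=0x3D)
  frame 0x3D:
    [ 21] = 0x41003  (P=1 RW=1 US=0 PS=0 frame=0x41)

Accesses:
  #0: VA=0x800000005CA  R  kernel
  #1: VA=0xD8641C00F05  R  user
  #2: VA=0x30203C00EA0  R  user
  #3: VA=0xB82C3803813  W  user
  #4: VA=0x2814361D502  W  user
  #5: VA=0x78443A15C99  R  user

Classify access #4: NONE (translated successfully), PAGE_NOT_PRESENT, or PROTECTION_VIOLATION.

Walk each access:
#0 VA=0x800000005CA (r,kernel):
  L0: frame=0x13 idx=16 entry=0x15087 [P=1 RW=1 US=1 PS=1]
  ⇒ phys 0x155CA (huge @L0)  [1 reads]
#1 VA=0xD8641C00F05 (r,user):
  L0: frame=0x13 idx=27 entry=0x17007 [P=1 RW=1 US=1 PS=0]
  L1: frame=0x17 idx=25 entry=0x18007 [P=1 RW=1 US=1 PS=0]
  L2: frame=0x18 idx=14 entry=0x1A087 [P=1 RW=1 US=1 PS=1]
  ⇒ phys 0x1AF05 (huge @L2)  [3 reads]
#2 VA=0x30203C00EA0 (r,user):
  L0: frame=0x13 idx=6 entry=0x1B007 [P=1 RW=1 US=1 PS=0]
  L1: frame=0x1B idx=8 entry=0x1C007 [P=1 RW=1 US=1 PS=0]
  L2: frame=0x1C idx=30 entry=0x1E087 [P=1 RW=1 US=1 PS=1]
  ⇒ phys 0x1EEA0 (huge @L2)  [3 reads]
#3 VA=0xB82C3803813 (w,user):
  L0: frame=0x13 idx=23 entry=0x22007 [P=1 RW=1 US=1 PS=0]
  L1: frame=0x22 idx=11 entry=0x26007 [P=1 RW=1 US=1 PS=0]
  L2: frame=0x26 idx=28 entry=0x28007 [P=1 RW=1 US=1 PS=0]
  L3: frame=0x28 idx=3 entry=0x2A003 [P=1 RW=1 US=0 PS=0]
  → PROTECTION_VIOLATION  (4 entries read)
#4 VA=0x2814361D502 (w,user):
  L0: frame=0x13 idx=5 entry=0x2D007 [P=1 RW=1 US=1 PS=0]
  L1: frame=0x2D idx=5 entry=0x2E007 [P=1 RW=1 US=1 PS=0]
  L2: frame=0x2E idx=27 entry=0x30007 [P=1 RW=1 US=1 PS=0]
  L3: frame=0x30 idx=29 entry=0x33007 [P=1 RW=1 US=1 PS=0]
  ⇒ phys 0x33502  [4 reads]
#5 VA=0x78443A15C99 (r,user):
  L0: frame=0x13 idx=15 entry=0x37007 [P=1 RW=1 US=1 PS=0]
  L1: frame=0x37 idx=17 entry=0x3A007 [P=1 RW=1 US=1 PS=0]
  L2: frame=0x3A idx=29 entry=0x3D007 [P=1 RW=1 US=1 PS=0]
  L3: frame=0x3D idx=21 entry=0x41003 [P=1 RW=1 US=0 PS=0]
  → PROTECTION_VIOLATION  (4 entries read)

Access #4 fault: NONE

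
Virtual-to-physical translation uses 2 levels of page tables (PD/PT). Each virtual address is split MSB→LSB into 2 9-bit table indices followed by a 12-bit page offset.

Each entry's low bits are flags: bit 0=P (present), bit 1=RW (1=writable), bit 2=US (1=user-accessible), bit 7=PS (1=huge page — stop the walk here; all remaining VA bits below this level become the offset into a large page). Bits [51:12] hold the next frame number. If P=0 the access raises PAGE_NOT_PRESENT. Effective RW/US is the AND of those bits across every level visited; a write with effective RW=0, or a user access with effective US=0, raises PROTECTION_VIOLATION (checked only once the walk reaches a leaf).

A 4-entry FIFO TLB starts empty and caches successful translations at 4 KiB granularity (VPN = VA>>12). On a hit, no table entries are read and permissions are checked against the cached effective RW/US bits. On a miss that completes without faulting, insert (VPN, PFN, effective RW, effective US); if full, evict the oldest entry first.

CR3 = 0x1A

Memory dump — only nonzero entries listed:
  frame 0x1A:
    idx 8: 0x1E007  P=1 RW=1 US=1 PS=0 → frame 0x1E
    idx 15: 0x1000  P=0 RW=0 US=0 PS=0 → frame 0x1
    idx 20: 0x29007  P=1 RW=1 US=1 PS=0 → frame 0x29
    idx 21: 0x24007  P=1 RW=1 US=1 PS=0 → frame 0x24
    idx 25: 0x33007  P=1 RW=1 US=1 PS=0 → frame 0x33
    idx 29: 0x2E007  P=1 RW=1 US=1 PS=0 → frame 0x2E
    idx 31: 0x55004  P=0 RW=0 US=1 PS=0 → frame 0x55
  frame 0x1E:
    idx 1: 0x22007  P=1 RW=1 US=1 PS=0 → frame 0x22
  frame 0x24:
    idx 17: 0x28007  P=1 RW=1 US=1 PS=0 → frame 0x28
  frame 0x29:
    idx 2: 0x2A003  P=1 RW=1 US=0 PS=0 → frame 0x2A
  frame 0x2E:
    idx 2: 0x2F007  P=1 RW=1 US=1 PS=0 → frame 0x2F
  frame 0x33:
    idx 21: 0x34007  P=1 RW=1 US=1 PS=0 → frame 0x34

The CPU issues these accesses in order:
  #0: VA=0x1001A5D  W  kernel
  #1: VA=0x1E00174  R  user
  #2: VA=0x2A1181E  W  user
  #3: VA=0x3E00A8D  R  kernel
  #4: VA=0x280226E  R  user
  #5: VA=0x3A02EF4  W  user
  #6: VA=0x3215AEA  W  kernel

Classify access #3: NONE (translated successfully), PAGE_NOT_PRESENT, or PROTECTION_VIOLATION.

Walk each access:
#0 VA=0x1001A5D (w,kernel):
  L0 @0x1A[8] → 0x1E007  P=1,RW=1,US=1,PS=0
  L1 @0x1E[1] → 0x22007  P=1,RW=1,US=1,PS=0
  ✓ 0x22A5D  — 2 lookups
#1 VA=0x1E00174 (r,user):
  L0 @0x1A[15] → 0x1000  P=0,RW=0,US=0,PS=0
  → PAGE_NOT_PRESENT  (1 entries read)
#2 VA=0x2A1181E (w,user):
  L0 @0x1A[21] → 0x24007  P=1,RW=1,US=1,PS=0
  L1 @0x24[17] → 0x28007  P=1,RW=1,US=1,PS=0
  ✓ 0x2881E  — 2 lookups
#3 VA=0x3E00A8D (r,kernel):
  L0 @0x1A[31] → 0x55004  P=0,RW=0,US=1,PS=0
  → PAGE_NOT_PRESENT  (1 entries read)
#4 VA=0x280226E (r,user):
  L0 @0x1A[20] → 0x29007  P=1,RW=1,US=1,PS=0
  L1 @0x29[2] → 0x2A003  P=1,RW=1,US=0,PS=0
  → PROTECTION_VIOLATION  (2 entries read)
#5 VA=0x3A02EF4 (w,user):
  L0 @0x1A[29] → 0x2E007  P=1,RW=1,US=1,PS=0
  L1 @0x2E[2] → 0x2F007  P=1,RW=1,US=1,PS=0
  ✓ 0x2FEF4  — 2 lookups
#6 VA=0x3215AEA (w,kernel):
  L0 @0x1A[25] → 0x33007  P=1,RW=1,US=1,PS=0
  L1 @0x33[21] → 0x34007  P=1,RW=1,US=1,PS=0
  ✓ 0x34AEA  — 2 lookups

Access #3 fault: PAGE_NOT_PRESENT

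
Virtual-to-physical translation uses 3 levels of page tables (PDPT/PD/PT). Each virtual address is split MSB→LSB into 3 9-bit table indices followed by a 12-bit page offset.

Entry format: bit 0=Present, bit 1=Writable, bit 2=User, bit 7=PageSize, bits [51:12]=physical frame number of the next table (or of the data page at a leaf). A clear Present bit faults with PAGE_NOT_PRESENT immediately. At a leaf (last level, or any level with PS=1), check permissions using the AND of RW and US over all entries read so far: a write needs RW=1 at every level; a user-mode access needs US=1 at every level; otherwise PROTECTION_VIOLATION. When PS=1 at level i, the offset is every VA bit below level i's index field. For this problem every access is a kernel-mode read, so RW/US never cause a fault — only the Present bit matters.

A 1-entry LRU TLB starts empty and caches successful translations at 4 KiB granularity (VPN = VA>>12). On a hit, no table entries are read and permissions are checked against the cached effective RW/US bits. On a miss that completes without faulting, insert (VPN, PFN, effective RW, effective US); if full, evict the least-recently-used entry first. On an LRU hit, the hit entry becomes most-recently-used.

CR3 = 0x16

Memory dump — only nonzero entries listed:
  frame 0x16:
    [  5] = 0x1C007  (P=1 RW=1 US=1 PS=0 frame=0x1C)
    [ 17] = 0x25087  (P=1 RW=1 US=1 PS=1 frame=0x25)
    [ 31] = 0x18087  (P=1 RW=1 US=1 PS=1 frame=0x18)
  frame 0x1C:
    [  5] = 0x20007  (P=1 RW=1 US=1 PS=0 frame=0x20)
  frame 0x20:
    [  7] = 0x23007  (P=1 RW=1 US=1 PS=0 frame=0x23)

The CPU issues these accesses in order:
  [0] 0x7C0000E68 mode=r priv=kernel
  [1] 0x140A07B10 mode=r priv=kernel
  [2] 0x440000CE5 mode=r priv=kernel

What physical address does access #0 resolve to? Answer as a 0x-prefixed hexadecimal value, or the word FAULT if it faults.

Walk each access:
#0 VA=0x7C0000E68 (r,kernel):
  L0: frame=0x16 idx=31 entry=0x18087 [P=1 RW=1 US=1 PS=1]
  ✓ 0x18E68 (huge @L0)  — 1 lookups
#1 VA=0x140A07B10 (r,kernel):
  L0: frame=0x16 idx=5 entry=0x1C007 [P=1 RW=1 US=1 PS=0]
  L1: frame=0x1C idx=5 entry=0x20007 [P=1 RW=1 US=1 PS=0]
  L2: frame=0x20 idx=7 entry=0x23007 [P=1 RW=1 US=1 PS=0]
  ✓ 0x23B10  — 3 lookups
#2 VA=0x440000CE5 (r,kernel):
  L0: frame=0x16 idx=17 entry=0x25087 [P=1 RW=1 US=1 PS=1]
  ✓ 0x25CE5 (huge @L0)  — 1 lookups

Access #0 PA: 0x18E68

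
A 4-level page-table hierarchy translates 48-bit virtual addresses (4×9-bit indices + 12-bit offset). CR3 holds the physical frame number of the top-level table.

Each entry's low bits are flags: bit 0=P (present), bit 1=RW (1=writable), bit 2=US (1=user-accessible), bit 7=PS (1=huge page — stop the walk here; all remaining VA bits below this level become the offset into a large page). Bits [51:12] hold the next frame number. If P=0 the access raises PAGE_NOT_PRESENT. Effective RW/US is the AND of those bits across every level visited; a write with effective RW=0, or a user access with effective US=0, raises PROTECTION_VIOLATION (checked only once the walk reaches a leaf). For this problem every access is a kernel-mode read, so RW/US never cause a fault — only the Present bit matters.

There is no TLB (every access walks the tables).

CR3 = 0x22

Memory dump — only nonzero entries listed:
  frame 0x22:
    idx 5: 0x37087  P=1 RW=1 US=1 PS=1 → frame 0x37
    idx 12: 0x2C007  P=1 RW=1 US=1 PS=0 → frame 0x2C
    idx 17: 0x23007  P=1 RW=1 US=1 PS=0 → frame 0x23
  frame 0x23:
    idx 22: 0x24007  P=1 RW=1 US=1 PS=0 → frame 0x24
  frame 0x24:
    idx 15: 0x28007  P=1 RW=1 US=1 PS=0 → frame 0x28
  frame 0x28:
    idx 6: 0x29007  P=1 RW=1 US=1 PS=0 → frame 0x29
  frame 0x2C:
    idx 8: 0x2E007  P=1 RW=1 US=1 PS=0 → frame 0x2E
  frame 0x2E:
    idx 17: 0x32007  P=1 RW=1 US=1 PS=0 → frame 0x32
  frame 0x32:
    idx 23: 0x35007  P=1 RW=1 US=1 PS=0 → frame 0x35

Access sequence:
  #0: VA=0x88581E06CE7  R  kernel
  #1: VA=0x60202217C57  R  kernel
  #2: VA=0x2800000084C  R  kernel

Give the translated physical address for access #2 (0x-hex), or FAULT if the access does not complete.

Trace:
#0 VA=0x88581E06CE7 (r,kernel):
  lvl0: tbl 0x22, slot 17 ⇒ 0x23007 (P1/RW1/US1/PS0)
  lvl1: tbl 0x23, slot 22 ⇒ 0x24007 (P1/RW1/US1/PS0)
  lvl2: tbl 0x24, slot 15 ⇒ 0x28007 (P1/RW1/US1/PS0)
  lvl3: tbl 0x28, slot 6 ⇒ 0x29007 (P1/RW1/US1/PS0)
  ⇒ phys 0x29CE7  [4 reads]
#1 VA=0x60202217C57 (r,kernel):
  lvl0: tbl 0x22, slot 12 ⇒ 0x2C007 (P1/RW1/US1/PS0)
  lvl1: tbl 0x2C, slot 8 ⇒ 0x2E007 (P1/RW1/US1/PS0)
  lvl2: tbl 0x2E, slot 17 ⇒ 0x32007 (P1/RW1/US1/PS0)
  lvl3: tbl 0x32, slot 23 ⇒ 0x35007 (P1/RW1/US1/PS0)
  ⇒ phys 0x35C57  [4 reads]
#2 VA=0x2800000084C (r,kernel):
  lvl0: tbl 0x22, slot 5 ⇒ 0x37087 (P1/RW1/US1/PS1)
  ⇒ phys 0x3784C (huge @L0)  [1 reads]

Access #2 PA: 0x3784C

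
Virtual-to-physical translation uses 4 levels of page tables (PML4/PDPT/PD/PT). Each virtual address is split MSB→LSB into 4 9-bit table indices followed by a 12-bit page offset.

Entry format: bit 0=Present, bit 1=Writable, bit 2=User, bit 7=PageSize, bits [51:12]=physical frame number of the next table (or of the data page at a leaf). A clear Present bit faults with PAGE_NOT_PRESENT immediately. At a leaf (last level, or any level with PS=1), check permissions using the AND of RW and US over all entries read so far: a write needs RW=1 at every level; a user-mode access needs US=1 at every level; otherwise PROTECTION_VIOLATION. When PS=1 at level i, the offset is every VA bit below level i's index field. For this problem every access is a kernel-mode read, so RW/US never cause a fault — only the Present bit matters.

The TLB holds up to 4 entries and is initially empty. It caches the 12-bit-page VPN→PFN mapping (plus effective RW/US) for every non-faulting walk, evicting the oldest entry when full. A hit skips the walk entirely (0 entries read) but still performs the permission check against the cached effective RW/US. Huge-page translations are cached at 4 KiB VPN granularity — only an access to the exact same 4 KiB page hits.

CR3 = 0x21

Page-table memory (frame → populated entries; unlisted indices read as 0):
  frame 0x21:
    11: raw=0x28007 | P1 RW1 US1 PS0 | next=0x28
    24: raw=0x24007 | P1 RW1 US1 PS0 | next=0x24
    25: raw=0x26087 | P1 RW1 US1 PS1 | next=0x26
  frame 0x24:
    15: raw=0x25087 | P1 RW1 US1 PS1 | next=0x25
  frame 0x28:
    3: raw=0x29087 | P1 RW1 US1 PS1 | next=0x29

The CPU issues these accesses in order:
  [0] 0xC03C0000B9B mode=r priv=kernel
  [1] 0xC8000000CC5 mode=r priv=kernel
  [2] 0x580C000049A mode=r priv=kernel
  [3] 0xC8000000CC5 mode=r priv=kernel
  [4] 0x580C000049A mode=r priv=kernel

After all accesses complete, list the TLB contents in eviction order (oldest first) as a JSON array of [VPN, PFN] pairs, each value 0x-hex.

Per-access translation:
#0 VA=0xC03C0000B9B (r,kernel):
  L0 @0x21[24] → 0x24007  P=1,RW=1,US=1,PS=0
  L1 @0x24[15] → 0x25087  P=1,RW=1,US=1,PS=1
  ⇒ phys 0x25B9B (huge @L1)  [2 reads]
#1 VA=0xC8000000CC5 (r,kernel):
  L0 @0x21[25] → 0x26087  P=1,RW=1,US=1,PS=1
  ⇒ phys 0x26CC5 (huge @L0)  [1 reads]
#2 VA=0x580C000049A (r,kernel):
  L0 @0x21[11] → 0x28007  P=1,RW=1,US=1,PS=0
  L1 @0x28[3] → 0x29087  P=1,RW=1,US=1,PS=1
  ⇒ phys 0x2949A (huge @L1)  [2 reads]
#3 VA=0xC8000000CC5 (r,kernel):
  TLB hit vpn=0xC8000000 → PA=0x26CC5
#4 VA=0x580C000049A (r,kernel):
  TLB hit vpn=0x580C0000 → PA=0x2949A

TLB: [["0xC03C0000", "0x25"], ["0xC8000000", "0x26"], ["0x580C0000", "0x29"]]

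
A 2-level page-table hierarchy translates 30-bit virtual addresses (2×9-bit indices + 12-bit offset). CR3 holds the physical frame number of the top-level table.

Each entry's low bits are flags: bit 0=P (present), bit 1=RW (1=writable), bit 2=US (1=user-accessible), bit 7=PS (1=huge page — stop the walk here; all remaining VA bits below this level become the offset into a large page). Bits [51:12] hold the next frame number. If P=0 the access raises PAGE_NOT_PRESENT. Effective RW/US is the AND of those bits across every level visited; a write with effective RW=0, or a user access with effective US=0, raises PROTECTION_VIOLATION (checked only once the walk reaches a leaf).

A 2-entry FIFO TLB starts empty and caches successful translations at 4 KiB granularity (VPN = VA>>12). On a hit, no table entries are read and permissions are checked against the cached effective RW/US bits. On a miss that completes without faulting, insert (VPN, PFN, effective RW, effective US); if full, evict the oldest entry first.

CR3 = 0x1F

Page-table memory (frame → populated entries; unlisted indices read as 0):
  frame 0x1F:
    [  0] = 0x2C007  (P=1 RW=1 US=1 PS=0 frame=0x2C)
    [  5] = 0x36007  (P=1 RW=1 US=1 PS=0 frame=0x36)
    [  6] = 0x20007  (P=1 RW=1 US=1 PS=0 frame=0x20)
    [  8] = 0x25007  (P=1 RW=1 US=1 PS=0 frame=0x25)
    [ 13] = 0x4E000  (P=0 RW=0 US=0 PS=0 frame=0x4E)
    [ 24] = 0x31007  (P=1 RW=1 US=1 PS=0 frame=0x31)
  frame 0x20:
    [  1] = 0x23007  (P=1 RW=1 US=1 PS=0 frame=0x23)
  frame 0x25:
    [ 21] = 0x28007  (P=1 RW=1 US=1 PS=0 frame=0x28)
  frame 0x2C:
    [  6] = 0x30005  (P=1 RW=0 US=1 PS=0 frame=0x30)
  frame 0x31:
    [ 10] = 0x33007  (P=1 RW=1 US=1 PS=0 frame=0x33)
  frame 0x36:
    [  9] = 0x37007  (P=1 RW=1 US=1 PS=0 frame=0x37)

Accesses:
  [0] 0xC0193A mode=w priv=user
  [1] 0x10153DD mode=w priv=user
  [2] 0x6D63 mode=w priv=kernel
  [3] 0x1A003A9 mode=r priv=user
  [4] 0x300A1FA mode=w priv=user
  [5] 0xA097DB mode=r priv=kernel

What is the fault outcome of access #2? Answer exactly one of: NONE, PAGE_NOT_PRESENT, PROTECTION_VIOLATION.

Trace:
#0 VA=0xC0193A (w,user):
  L0: frame=0x1F idx=6 entry=0x20007 [P=1 RW=1 US=1 PS=0]
  L1: frame=0x20 idx=1 entry=0x23007 [P=1 RW=1 US=1 PS=0]
  → PA=0x2393A  (2 entries read)
#1 VA=0x10153DD (w,user):
  L0: frame=0x1F idx=8 entry=0x25007 [P=1 RW=1 US=1 PS=0]
  L1: frame=0x25 idx=21 entry=0x28007 [P=1 RW=1 US=1 PS=0]
  → PA=0x283DD  (2 entries read)
#2 VA=0x6D63 (w,kernel):
  L0: frame=0x1F idx=0 entry=0x2C007 [P=1 RW=1 US=1 PS=0]
  L1: frame=0x2C idx=6 entry=0x30005 [P=1 RW=0 US=1 PS=0]
  → PROTECTION_VIOLATION  (2 entries read)
#3 VA=0x1A003A9 (r,user):
  L0: frame=0x1F idx=13 entry=0x4E000 [P=0 RW=0 US=0 PS=0]
  → PAGE_NOT_PRESENT  (1 entries read)
#4 VA=0x300A1FA (w,user):
  L0: frame=0x1F idx=24 entry=0x31007 [P=1 RW=1 US=1 PS=0]
  L1: frame=0x31 idx=10 entry=0x33007 [P=1 RW=1 US=1 PS=0]
  → PA=0x331FA  (2 entries read)
#5 VA=0xA097DB (r,kernel):
  L0: frame=0x1F idx=5 entry=0x36007 [P=1 RW=1 US=1 PS=0]
  L1: frame=0x36 idx=9 entry=0x37007 [P=1 RW=1 US=1 PS=0]
  → PA=0x377DB  (2 entries read)

Access #2 fault: PROTECTION_VIOLATION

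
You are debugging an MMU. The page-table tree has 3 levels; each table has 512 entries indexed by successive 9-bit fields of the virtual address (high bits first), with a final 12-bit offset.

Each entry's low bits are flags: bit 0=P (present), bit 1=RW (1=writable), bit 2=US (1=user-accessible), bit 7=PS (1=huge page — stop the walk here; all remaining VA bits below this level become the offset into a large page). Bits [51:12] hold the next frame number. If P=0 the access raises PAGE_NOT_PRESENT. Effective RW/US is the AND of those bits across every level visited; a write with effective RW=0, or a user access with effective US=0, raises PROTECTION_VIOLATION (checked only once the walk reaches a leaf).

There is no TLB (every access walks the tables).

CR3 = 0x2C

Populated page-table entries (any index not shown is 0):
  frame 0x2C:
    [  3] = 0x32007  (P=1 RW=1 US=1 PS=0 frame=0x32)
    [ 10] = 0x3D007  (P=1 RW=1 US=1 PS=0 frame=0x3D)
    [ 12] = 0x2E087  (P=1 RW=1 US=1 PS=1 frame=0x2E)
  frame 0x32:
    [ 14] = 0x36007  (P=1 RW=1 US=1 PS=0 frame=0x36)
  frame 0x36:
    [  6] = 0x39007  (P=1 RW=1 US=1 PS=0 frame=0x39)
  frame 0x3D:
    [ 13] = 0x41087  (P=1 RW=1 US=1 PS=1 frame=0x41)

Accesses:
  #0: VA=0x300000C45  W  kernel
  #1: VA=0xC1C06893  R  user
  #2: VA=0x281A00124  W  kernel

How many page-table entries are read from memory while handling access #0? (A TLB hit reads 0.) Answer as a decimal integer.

Trace:
#0 VA=0x300000C45 (w,kernel):
  L0: frame=0x2C idx=12 entry=0x2E087 [P=1 RW=1 US=1 PS=1]
  ⇒ phys 0x2EC45 (huge @L0)  [1 reads]
#1 VA=0xC1C06893 (r,user):
  L0: frame=0x2C idx=3 entry=0x32007 [P=1 RW=1 US=1 PS=0]
  L1: frame=0x32 idx=14 entry=0x36007 [P=1 RW=1 US=1 PS=0]
  L2: frame=0x36 idx=6 entry=0x39007 [P=1 RW=1 US=1 PS=0]
  ⇒ phys 0x39893  [3 reads]
#2 VA=0x281A00124 (w,kernel):
  L0: frame=0x2C idx=10 entry=0x3D007 [P=1 RW=1 US=1 PS=0]
  L1: frame=0x3D idx=13 entry=0x41087 [P=1 RW=1 US=1 PS=1]
  ⇒ phys 0x41124 (huge @L1)  [2 reads]

Entries read for #0: 1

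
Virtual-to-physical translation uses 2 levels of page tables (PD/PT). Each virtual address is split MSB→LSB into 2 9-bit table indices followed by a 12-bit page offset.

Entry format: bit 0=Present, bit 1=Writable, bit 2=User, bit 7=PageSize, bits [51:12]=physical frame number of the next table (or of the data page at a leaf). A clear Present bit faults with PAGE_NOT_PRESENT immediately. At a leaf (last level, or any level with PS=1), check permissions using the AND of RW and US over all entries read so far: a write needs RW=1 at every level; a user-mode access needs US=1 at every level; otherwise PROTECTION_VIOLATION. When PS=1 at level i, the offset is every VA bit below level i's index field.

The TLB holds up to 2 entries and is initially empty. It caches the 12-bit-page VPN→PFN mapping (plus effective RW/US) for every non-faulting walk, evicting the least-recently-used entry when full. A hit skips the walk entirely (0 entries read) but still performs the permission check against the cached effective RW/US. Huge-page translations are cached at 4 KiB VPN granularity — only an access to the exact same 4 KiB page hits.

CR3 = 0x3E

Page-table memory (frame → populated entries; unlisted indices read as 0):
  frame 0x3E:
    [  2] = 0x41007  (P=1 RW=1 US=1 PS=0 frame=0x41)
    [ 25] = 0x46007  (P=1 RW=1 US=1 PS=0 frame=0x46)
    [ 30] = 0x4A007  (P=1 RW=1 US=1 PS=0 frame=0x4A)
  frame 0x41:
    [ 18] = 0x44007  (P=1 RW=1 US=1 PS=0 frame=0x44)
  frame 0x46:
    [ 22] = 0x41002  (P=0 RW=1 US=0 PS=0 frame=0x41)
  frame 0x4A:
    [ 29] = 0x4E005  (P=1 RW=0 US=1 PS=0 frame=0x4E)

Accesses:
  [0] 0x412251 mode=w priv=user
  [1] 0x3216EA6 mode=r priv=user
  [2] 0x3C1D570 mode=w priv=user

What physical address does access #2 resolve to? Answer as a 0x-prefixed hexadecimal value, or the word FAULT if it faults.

Walk each access:
#0 VA=0x412251 (w,user):
  lvl0: tbl 0x3E, slot 2 ⇒ 0x41007 (P1/RW1/US1/PS0)
  lvl1: tbl 0x41, slot 18 ⇒ 0x44007 (P1/RW1/US1/PS0)
  ⇒ phys 0x44251  [2 reads]
#1 VA=0x3216EA6 (r,user):
  lvl0: tbl 0x3E, slot 25 ⇒ 0x46007 (P1/RW1/US1/PS0)
  lvl1: tbl 0x46, slot 22 ⇒ 0x41002 (P0/RW1/US0/PS0)
  → PAGE_NOT_PRESENT  (2 entries read)
#2 VA=0x3C1D570 (w,user):
  lvl0: tbl 0x3E, slot 30 ⇒ 0x4A007 (P1/RW1/US1/PS0)
  lvl1: tbl 0x4A, slot 29 ⇒ 0x4E005 (P1/RW0/US1/PS0)
  → PROTECTION_VIOLATION  (2 entries read)

Access #2 PA: FAULT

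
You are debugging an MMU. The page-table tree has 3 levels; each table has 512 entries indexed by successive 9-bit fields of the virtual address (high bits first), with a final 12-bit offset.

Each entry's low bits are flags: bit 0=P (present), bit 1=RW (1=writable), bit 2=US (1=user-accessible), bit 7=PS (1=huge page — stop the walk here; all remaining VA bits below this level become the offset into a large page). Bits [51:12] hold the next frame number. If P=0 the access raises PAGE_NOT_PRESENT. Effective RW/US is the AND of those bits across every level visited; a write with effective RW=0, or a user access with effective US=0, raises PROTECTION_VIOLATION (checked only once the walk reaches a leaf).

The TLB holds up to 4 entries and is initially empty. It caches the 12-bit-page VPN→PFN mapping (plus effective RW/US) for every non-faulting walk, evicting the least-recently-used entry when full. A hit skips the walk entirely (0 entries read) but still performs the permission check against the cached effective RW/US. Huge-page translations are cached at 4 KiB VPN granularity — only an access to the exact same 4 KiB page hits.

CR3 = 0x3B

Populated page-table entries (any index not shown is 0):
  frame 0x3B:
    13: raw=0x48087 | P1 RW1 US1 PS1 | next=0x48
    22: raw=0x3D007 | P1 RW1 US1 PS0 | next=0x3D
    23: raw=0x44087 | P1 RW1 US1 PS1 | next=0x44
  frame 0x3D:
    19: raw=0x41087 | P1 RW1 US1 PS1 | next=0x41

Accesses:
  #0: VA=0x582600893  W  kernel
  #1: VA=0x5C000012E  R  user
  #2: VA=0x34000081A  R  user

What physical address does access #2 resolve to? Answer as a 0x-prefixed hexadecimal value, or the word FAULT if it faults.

Walk each access:
#0 VA=0x582600893 (w,kernel):
  lvl0: tbl 0x3B, slot 22 ⇒ 0x3D007 (P1/RW1/US1/PS0)
  lvl1: tbl 0x3D, slot 19 ⇒ 0x41087 (P1/RW1/US1/PS1)
  → PA=0x41893 (huge @L1)  (2 entries read)
#1 VA=0x5C000012E (r,user):
  lvl0: tbl 0x3B, slot 23 ⇒ 0x44087 (P1/RW1/US1/PS1)
  → PA=0x4412E (huge @L0)  (1 entries read)
#2 VA=0x34000081A (r,user):
  lvl0: tbl 0x3B, slot 13 ⇒ 0x48087 (P1/RW1/US1/PS1)
  → PA=0x4881A (huge @L0)  (1 entries read)

Access #2 PA: 0x4881A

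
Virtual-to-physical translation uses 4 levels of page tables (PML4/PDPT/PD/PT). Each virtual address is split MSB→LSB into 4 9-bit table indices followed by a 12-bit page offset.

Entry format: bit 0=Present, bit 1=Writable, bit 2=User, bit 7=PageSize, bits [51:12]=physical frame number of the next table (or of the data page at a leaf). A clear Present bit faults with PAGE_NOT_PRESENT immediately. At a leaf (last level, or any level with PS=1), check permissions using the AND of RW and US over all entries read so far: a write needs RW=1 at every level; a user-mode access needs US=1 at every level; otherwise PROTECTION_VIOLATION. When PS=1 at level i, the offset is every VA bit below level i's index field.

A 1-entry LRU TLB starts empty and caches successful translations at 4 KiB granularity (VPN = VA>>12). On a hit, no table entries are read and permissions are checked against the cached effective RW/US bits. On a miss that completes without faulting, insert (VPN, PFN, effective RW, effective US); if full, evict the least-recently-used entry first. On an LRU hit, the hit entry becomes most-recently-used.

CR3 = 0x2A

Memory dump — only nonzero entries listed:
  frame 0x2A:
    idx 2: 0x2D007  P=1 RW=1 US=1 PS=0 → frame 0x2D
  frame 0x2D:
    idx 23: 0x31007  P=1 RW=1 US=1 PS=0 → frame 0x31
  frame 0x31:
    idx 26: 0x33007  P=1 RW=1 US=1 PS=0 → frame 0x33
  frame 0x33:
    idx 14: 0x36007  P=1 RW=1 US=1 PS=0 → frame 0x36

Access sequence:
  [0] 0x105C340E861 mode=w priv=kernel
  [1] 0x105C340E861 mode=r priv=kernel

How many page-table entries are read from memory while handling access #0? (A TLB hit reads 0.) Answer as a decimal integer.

Per-access translation:
#0 VA=0x105C340E861 (w,kernel):
  lvl0: tbl 0x2A, slot 2 ⇒ 0x2D007 (P1/RW1/US1/PS0)
  lvl1: tbl 0x2D, slot 23 ⇒ 0x31007 (P1/RW1/US1/PS0)
  lvl2: tbl 0x31, slot 26 ⇒ 0x33007 (P1/RW1/US1/PS0)
  lvl3: tbl 0x33, slot 14 ⇒ 0x36007 (P1/RW1/US1/PS0)
  → PA=0x36861  (4 entries read)
#1 VA=0x105C340E861 (r,kernel):
  TLB hit vpn=0x105C340E → PA=0x36861

Entries read for #0: 4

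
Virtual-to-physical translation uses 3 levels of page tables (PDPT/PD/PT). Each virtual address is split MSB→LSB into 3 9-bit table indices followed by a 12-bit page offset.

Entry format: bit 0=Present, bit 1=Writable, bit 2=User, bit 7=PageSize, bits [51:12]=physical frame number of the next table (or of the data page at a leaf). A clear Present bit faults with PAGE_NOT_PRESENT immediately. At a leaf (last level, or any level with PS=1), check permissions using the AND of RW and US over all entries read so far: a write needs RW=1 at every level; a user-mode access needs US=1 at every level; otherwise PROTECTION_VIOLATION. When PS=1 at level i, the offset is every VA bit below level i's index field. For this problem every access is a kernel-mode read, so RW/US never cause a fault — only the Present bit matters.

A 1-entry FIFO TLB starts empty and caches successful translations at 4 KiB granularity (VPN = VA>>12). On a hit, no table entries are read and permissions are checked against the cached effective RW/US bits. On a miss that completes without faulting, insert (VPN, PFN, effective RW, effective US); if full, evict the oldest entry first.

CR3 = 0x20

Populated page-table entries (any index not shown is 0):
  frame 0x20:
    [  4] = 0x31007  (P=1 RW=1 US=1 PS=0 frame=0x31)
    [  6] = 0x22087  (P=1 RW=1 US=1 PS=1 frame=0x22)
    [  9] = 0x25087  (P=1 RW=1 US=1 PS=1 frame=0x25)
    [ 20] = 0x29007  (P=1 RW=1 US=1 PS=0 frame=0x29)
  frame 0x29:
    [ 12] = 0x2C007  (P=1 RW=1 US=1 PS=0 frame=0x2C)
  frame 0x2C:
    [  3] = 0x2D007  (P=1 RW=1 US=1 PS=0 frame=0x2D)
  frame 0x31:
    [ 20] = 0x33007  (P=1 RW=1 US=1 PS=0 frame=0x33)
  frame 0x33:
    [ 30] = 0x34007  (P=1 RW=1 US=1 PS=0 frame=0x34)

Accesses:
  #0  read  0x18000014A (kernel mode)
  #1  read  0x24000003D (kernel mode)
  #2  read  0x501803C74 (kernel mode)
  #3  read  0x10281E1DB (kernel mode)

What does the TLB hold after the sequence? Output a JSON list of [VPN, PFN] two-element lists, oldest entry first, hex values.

Trace:
#0 VA=0x18000014A (r,kernel):
  lvl0: tbl 0x20, slot 6 ⇒ 0x22087 (P1/RW1/US1/PS1)
  ⇒ phys 0x2214A (huge @L0)  [1 reads]
#1 VA=0x24000003D (r,kernel):
  lvl0: tbl 0x20, slot 9 ⇒ 0x25087 (P1/RW1/US1/PS1)
  ⇒ phys 0x2503D (huge @L0)  [1 reads]
#2 VA=0x501803C74 (r,kernel):
  lvl0: tbl 0x20, slot 20 ⇒ 0x29007 (P1/RW1/US1/PS0)
  lvl1: tbl 0x29, slot 12 ⇒ 0x2C007 (P1/RW1/US1/PS0)
  lvl2: tbl 0x2C, slot 3 ⇒ 0x2D007 (P1/RW1/US1/PS0)
  ⇒ phys 0x2DC74  [3 reads]
#3 VA=0x10281E1DB (r,kernel):
  lvl0: tbl 0x20, slot 4 ⇒ 0x31007 (P1/RW1/US1/PS0)
  lvl1: tbl 0x31, slot 20 ⇒ 0x33007 (P1/RW1/US1/PS0)
  lvl2: tbl 0x33, slot 30 ⇒ 0x34007 (P1/RW1/US1/PS0)
  ⇒ phys 0x341DB  [3 reads]

TLB: [["0x10281E", "0x34"]]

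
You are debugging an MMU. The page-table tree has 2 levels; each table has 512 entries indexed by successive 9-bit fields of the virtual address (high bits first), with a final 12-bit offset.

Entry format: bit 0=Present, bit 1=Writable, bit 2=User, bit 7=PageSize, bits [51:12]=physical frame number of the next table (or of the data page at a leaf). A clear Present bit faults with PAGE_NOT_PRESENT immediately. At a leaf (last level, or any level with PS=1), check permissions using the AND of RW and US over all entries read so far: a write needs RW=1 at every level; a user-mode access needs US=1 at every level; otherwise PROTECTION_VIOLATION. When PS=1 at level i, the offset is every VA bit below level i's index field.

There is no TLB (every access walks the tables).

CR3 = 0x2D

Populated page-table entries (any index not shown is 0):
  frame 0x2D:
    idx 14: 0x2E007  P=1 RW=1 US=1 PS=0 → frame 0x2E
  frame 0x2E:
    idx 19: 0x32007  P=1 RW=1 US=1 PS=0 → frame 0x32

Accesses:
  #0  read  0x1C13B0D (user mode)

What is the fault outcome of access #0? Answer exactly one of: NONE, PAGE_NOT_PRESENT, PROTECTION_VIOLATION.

Walk each access:
#0 VA=0x1C13B0D (r,user):
  lvl0: tbl 0x2D, slot 14 ⇒ 0x2E007 (P1/RW1/US1/PS0)
  lvl1: tbl 0x2E, slot 19 ⇒ 0x32007 (P1/RW1/US1/PS0)
  ⇒ phys 0x32B0D  [2 reads]

Access #0 fault: NONE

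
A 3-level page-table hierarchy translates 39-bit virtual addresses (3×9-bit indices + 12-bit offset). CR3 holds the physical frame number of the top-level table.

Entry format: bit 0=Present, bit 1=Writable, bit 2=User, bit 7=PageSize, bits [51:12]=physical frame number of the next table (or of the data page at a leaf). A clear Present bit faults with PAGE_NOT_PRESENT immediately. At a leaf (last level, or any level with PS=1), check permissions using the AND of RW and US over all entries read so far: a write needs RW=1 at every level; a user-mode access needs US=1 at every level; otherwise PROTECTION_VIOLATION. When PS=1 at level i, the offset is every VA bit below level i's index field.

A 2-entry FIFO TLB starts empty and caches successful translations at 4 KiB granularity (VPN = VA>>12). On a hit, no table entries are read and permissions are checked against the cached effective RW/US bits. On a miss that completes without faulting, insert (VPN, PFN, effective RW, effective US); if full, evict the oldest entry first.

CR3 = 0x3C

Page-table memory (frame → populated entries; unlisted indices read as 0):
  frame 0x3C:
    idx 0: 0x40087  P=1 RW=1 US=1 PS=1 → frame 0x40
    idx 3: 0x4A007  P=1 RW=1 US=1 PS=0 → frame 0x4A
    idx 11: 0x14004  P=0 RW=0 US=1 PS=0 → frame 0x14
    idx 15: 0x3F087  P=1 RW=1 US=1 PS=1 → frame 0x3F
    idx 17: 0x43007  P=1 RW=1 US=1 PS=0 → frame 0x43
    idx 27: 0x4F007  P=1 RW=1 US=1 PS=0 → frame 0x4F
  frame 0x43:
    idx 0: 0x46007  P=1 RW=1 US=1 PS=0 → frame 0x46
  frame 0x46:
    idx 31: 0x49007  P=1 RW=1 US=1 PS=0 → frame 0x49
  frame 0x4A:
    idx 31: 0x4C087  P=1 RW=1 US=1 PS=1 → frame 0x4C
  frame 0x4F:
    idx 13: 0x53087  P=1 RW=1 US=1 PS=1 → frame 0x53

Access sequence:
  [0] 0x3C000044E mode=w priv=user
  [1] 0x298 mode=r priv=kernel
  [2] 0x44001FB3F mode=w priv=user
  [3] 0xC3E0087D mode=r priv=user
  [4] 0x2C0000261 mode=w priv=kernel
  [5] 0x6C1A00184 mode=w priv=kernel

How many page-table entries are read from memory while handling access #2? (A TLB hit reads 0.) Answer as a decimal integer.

Walk each access:
#0 VA=0x3C000044E (w,user):
  lvl0: tbl 0x3C, slot 15 ⇒ 0x3F087 (P1/RW1/US1/PS1)
  ✓ 0x3F44E (huge @L0)  — 1 lookups
#1 VA=0x298 (r,kernel):
  lvl0: tbl 0x3C, slot 0 ⇒ 0x40087 (P1/RW1/US1/PS1)
  ✓ 0x40298 (huge @L0)  — 1 lookups
#2 VA=0x44001FB3F (w,user):
  lvl0: tbl 0x3C, slot 17 ⇒ 0x43007 (P1/RW1/US1/PS0)
  lvl1: tbl 0x43, slot 0 ⇒ 0x46007 (P1/RW1/US1/PS0)
  lvl2: tbl 0x46, slot 31 ⇒ 0x49007 (P1/RW1/US1/PS0)
  ✓ 0x49B3F  — 3 lookups
#3 VA=0xC3E0087D (r,user):
  lvl0: tbl 0x3C, slot 3 ⇒ 0x4A007 (P1/RW1/US1/PS0)
  lvl1: tbl 0x4A, slot 31 ⇒ 0x4C087 (P1/RW1/US1/PS1)
  ✓ 0x4C87D (huge @L1)  — 2 lookups
#4 VA=0x2C0000261 (w,kernel):
  lvl0: tbl 0x3C, slot 11 ⇒ 0x14004 (P0/RW0/US1/PS0)
  ⇒ fault: PAGE_NOT_PRESENT  — 1 lookups
#5 VA=0x6C1A00184 (w,kernel):
  lvl0: tbl 0x3C, slot 27 ⇒ 0x4F007 (P1/RW1/US1/PS0)
  lvl1: tbl 0x4F, slot 13 ⇒ 0x53087 (P1/RW1/US1/PS1)
  ✓ 0x53184 (huge @L1)  — 2 lookups

Entries read for #2: 3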